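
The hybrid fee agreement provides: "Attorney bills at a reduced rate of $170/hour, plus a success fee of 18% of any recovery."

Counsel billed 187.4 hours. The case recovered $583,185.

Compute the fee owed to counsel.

$136,831.30

Hourly: 187.4 × $170 = $31,858.00
Success fee: 18% of $583,185 = $104,973.30
Total: $31,858.00 + $104,973.30 = $136,831.30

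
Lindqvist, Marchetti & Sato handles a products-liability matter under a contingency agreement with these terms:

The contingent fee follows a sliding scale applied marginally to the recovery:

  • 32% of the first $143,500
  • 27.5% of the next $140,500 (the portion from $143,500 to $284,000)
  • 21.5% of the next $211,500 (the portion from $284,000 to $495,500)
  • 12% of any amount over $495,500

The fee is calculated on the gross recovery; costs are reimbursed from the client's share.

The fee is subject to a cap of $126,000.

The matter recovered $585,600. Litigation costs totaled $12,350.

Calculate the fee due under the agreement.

$126,000.00

Fee base is the gross recovery, $585,600; costs are reimbursed separately.
First $143,500 at 32% = $45,920.00
Next $140,500 at 27.5% = $38,637.50
Next $211,500 at 21.5% = $45,472.50
Remaining $90,100 at 12% = $10,812.00
Fee: $45,920.00 + $38,637.50 + $45,472.50 + $10,812.00 = $140,842.00
$140,842.00 exceeds the $126,000 cap, so the fee is capped at $126,000.00.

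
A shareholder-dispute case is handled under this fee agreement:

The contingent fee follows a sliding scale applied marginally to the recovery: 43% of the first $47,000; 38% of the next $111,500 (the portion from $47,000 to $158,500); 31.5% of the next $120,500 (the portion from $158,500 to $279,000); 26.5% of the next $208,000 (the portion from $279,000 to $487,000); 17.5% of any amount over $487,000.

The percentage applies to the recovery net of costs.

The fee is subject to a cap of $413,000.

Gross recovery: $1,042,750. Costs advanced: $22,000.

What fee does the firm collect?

$249,063.75

Fee base (net of costs): $1,042,750 − $22,000 = $1,020,750
First $47,000 at 43% = $20,210.00
Next $111,500 at 38% = $42,370.00
Next $120,500 at 31.5% = $37,957.50
Next $208,000 at 26.5% = $55,120.00
Remaining $533,750 at 17.5% = $93,406.25
Fee: $20,210.00 + $42,370.00 + $37,957.50 + $55,120.00 + $93,406.25 = $249,063.75
$249,063.75 is under the $413,000 cap.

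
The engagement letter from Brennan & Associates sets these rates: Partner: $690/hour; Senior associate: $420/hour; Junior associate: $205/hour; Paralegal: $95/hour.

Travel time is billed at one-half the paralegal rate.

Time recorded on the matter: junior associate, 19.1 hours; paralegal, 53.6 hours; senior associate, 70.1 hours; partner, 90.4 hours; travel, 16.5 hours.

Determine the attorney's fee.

Partner: 90.4 × $690 = $62,376.00
Senior associate: 70.1 × $420 = $29,442.00
Junior associate: 19.1 × $205 = $3,915.50
Paralegal: 53.6 × $95 = $5,092.00
Subtotal: $62,376.00 + $29,442.00 + $3,915.50 + $5,092.00 = $100,825.50
Travel: 16.5 × ($95 ÷ 2) = 16.5 × $47.50 = $783.75
Total: $100,825.50 + $783.75 = $101,609.25

$101,609.25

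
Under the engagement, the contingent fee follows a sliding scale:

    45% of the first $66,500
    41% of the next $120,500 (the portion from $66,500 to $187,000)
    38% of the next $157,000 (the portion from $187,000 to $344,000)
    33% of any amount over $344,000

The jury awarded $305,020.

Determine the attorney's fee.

$124,177.60

First $66,500 at 45% = $29,925.00
Next $120,500 at 41% = $49,405.00
Remaining $118,020 at 38% = $44,847.60
Fee: $29,925.00 + $49,405.00 + $44,847.60 = $124,177.60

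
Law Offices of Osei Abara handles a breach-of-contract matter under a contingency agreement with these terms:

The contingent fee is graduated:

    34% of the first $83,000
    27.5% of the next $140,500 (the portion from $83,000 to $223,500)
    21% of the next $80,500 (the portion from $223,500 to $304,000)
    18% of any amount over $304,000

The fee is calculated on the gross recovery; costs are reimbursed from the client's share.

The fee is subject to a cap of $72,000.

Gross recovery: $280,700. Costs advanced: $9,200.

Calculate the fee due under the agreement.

Fee base is the gross recovery, $280,700; costs are reimbursed separately.
First $83,000 at 34% = $28,220.00
Next $140,500 at 27.5% = $38,637.50
Remaining $57,200 at 21% = $12,012.00
Fee: $28,220.00 + $38,637.50 + $12,012.00 = $78,869.50
$78,869.50 exceeds the $72,000 cap, so the fee is capped at $72,000.00.

$72,000.00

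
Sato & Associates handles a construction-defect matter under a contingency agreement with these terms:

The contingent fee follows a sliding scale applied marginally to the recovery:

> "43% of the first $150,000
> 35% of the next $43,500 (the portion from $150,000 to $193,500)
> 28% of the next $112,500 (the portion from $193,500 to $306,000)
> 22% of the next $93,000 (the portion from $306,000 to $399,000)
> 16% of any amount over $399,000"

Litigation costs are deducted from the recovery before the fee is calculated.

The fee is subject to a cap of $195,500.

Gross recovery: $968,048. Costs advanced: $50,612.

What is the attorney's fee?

Fee base (net of costs): $968,048 − $50,612 = $917,436
First $150,000 at 43% = $64,500.00
Next $43,500 at 35% = $15,225.00
Next $112,500 at 28% = $31,500.00
Next $93,000 at 22% = $20,460.00
Remaining $518,436 at 16% = $82,949.76
Fee: $64,500.00 + $15,225.00 + $31,500.00 + $20,460.00 + $82,949.76 = $214,634.76
$214,634.76 exceeds the $195,500 cap, so the fee is capped at $195,500.00.

$195,500.00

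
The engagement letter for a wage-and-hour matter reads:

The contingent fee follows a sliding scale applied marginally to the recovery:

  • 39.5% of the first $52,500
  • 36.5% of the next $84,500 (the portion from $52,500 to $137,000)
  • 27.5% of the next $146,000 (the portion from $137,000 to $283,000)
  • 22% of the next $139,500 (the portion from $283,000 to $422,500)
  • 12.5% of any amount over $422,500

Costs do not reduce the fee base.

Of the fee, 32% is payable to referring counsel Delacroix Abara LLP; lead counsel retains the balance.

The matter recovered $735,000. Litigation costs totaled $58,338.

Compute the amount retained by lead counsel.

Fee base is the gross recovery, $735,000; costs are reimbursed separately.
First $52,500 at 39.5% = $20,737.50
Next $84,500 at 36.5% = $30,842.50
Next $146,000 at 27.5% = $40,150.00
Next $139,500 at 22% = $30,690.00
Remaining $312,500 at 12.5% = $39,062.50
Fee: $20,737.50 + $30,842.50 + $40,150.00 + $30,690.00 + $39,062.50 = $161,482.50
Referral share: 32% of $161,482.50 = $51,674.40; lead counsel retains $161,482.50 − $51,674.40 = $109,808.10.

$109,808.10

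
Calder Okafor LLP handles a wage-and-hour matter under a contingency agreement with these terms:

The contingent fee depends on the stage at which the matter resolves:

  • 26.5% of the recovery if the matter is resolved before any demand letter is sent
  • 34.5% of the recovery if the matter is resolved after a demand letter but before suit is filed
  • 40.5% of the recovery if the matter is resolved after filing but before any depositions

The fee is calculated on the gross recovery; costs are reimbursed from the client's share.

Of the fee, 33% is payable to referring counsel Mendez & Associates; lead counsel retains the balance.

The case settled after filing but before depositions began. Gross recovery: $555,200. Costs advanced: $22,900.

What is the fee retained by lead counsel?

Fee base is the gross recovery, $555,200; costs are reimbursed separately.
The matter settled after filing but before depositions began, so the 40.5% rate applies.
$555,200 × 40.5% = $224,856.00
Referral share: 33% of $224,856.00 = $74,202.48; lead counsel retains $224,856.00 − $74,202.48 = $150,653.52.

$150,653.52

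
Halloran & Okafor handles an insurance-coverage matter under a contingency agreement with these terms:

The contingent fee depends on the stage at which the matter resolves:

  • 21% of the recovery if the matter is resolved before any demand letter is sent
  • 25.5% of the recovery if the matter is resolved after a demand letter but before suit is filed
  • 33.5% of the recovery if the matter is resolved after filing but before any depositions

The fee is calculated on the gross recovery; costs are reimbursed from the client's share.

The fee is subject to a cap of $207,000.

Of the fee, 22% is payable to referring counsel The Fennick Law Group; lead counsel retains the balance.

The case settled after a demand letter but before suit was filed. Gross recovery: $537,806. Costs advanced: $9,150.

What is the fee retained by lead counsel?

Fee base is the gross recovery, $537,806; costs are reimbursed separately.
The matter settled after a demand letter but before suit was filed, so the 25.5% rate applies.
$537,806 × 25.5% = $137,140.53
$137,140.53 is under the $207,000 cap.
Referral share: 22% of $137,140.53 = $30,170.92; lead counsel retains $137,140.53 − $30,170.92 = $106,969.61.

$106,969.61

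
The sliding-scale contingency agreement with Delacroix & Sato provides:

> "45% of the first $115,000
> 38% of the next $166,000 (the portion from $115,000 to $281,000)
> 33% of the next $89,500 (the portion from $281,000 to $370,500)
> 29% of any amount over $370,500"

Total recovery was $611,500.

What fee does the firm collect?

First $115,000 at 45% = $51,750.00
Next $166,000 at 38% = $63,080.00
Next $89,500 at 33% = $29,535.00
Remaining $241,000 at 29% = $69,890.00
Fee: $51,750.00 + $63,080.00 + $29,535.00 + $69,890.00 = $214,255.00

$214,255.00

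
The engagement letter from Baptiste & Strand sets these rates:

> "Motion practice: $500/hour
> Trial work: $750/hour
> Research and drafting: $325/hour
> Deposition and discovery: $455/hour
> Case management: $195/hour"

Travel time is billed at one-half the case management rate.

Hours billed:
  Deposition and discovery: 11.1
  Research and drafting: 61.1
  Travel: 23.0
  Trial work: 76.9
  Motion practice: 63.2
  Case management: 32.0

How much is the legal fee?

Motion practice: 63.2 × $500 = $31,600.00
Trial work: 76.9 × $750 = $57,675.00
Research and drafting: 61.1 × $325 = $19,857.50
Deposition and discovery: 11.1 × $455 = $5,050.50
Case management: 32.0 × $195 = $6,240.00
Subtotal: $31,600.00 + $57,675.00 + $19,857.50 + $5,050.50 + $6,240.00 = $120,423.00
Travel: 23.0 × ($195 ÷ 2) = 23.0 × $97.50 = $2,242.50
Total: $120,423.00 + $2,242.50 = $122,665.50

$122,665.50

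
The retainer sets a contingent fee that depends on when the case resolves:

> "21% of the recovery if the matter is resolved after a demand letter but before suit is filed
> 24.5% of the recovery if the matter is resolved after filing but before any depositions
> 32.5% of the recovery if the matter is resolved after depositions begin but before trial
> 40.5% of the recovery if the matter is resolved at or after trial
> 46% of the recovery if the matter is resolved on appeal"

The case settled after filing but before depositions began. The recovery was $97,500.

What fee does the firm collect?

$23,887.50

The matter settled after filing but before depositions began, so the 24.5% rate applies.
$97,500 × 24.5% = $23,887.50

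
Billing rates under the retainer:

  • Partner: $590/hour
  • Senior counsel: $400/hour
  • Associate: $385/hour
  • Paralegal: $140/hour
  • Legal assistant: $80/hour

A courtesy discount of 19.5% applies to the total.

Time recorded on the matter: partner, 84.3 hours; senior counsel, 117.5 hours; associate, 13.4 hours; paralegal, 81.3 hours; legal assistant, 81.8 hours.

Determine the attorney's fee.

Partner: 84.3 × $590 = $49,737.00
Senior counsel: 117.5 × $400 = $47,000.00
Associate: 13.4 × $385 = $5,159.00
Paralegal: 81.3 × $140 = $11,382.00
Legal assistant: 81.8 × $80 = $6,544.00
Subtotal: $119,822.00
Less 19.5% discount: −$23,365.29
Total: $119,822.00 − $23,365.29 = $96,456.71

$96,456.71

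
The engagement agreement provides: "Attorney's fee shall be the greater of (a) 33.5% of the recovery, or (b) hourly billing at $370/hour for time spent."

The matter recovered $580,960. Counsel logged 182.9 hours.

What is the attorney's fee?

(a) 33.5% of $580,960 = $194,621.60
(b) 182.9 × $370 = $67,673.00
The greater is (a): $194,621.60.

$194,621.60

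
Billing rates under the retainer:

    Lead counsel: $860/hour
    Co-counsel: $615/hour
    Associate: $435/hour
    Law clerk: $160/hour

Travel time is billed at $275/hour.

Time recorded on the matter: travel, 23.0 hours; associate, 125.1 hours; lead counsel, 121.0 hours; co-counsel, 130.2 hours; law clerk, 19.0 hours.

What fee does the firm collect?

Lead counsel: 121.0 × $860 = $104,060.00
Co-counsel: 130.2 × $615 = $80,073.00
Associate: 125.1 × $435 = $54,418.50
Law clerk: 19.0 × $160 = $3,040.00
Subtotal: $104,060.00 + $80,073.00 + $54,418.50 + $3,040.00 = $241,591.50
Travel: 23.0 × $275 = $6,325.00
Total: $241,591.50 + $6,325.00 = $247,916.50

$247,916.50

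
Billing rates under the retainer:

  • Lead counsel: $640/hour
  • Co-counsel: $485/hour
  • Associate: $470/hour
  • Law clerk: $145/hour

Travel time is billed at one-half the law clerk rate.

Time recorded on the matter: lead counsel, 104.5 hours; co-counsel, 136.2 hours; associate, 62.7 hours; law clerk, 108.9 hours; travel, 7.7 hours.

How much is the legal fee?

Lead counsel: 104.5 × $640 = $66,880.00
Co-counsel: 136.2 × $485 = $66,057.00
Associate: 62.7 × $470 = $29,469.00
Law clerk: 108.9 × $145 = $15,790.50
Subtotal: $66,880.00 + $66,057.00 + $29,469.00 + $15,790.50 = $178,196.50
Travel: 7.7 × ($145 ÷ 2) = 7.7 × $72.50 = $558.25
Total: $178,196.50 + $558.25 = $178,754.75

$178,754.75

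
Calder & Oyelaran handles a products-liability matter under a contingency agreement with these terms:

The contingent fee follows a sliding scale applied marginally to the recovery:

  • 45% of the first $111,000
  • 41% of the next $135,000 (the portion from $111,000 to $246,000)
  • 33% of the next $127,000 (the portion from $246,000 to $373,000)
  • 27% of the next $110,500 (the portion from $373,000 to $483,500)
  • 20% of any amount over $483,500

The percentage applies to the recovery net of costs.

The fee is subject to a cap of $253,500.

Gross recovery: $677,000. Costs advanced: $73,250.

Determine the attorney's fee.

$201,095.00

Fee base (net of costs): $677,000 − $73,250 = $603,750
First $111,000 at 45% = $49,950.00
Next $135,000 at 41% = $55,350.00
Next $127,000 at 33% = $41,910.00
Next $110,500 at 27% = $29,835.00
Remaining $120,250 at 20% = $24,050.00
Fee: $49,950.00 + $55,350.00 + $41,910.00 + $29,835.00 + $24,050.00 = $201,095.00
$201,095.00 is under the $253,500 cap.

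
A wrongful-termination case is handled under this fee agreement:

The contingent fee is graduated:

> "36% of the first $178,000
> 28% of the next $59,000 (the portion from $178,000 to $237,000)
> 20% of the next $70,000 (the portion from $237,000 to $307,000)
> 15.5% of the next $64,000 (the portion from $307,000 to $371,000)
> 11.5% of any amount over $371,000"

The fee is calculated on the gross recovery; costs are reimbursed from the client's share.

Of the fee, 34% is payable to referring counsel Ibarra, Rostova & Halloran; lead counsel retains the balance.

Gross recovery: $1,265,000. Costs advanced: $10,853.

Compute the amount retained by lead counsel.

Fee base is the gross recovery, $1,265,000; costs are reimbursed separately.
First $178,000 at 36% = $64,080.00
Next $59,000 at 28% = $16,520.00
Next $70,000 at 20% = $14,000.00
Next $64,000 at 15.5% = $9,920.00
Remaining $894,000 at 11.5% = $102,810.00
Fee: $64,080.00 + $16,520.00 + $14,000.00 + $9,920.00 + $102,810.00 = $207,330.00
Referral share: 34% of $207,330.00 = $70,492.20; lead counsel retains $207,330.00 − $70,492.20 = $136,837.80.

$136,837.80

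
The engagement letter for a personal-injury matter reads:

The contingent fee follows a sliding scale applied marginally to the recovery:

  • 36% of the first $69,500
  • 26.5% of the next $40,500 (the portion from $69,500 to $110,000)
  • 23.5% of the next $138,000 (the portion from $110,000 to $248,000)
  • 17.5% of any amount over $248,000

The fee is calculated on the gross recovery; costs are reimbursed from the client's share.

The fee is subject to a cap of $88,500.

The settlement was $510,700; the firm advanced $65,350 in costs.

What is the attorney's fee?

$88,500.00

Fee base is the gross recovery, $510,700; costs are reimbursed separately.
First $69,500 at 36% = $25,020.00
Next $40,500 at 26.5% = $10,732.50
Next $138,000 at 23.5% = $32,430.00
Remaining $262,700 at 17.5% = $45,972.50
Fee: $25,020.00 + $10,732.50 + $32,430.00 + $45,972.50 = $114,155.00
$114,155.00 exceeds the $88,500 cap, so the fee is capped at $88,500.00.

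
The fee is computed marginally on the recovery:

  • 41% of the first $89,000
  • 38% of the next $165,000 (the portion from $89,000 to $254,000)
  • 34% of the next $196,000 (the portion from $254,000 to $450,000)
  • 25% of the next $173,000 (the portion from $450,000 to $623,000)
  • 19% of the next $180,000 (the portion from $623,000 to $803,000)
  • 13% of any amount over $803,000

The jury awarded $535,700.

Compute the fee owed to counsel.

$187,255.00

First $89,000 at 41% = $36,490.00
Next $165,000 at 38% = $62,700.00
Next $196,000 at 34% = $66,640.00
Remaining $85,700 at 25% = $21,425.00
Fee: $36,490.00 + $62,700.00 + $66,640.00 + $21,425.00 = $187,255.00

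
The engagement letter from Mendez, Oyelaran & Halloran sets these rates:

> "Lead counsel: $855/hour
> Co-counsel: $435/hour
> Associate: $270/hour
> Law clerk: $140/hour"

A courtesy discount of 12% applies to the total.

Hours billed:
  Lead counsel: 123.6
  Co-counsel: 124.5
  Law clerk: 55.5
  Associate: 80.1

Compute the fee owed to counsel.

Lead counsel: 123.6 × $855 = $105,678.00
Co-counsel: 124.5 × $435 = $54,157.50
Associate: 80.1 × $270 = $21,627.00
Law clerk: 55.5 × $140 = $7,770.00
Subtotal: $189,232.50
Less 12% discount: −$22,707.90
Total: $189,232.50 − $22,707.90 = $166,524.60

$166,524.60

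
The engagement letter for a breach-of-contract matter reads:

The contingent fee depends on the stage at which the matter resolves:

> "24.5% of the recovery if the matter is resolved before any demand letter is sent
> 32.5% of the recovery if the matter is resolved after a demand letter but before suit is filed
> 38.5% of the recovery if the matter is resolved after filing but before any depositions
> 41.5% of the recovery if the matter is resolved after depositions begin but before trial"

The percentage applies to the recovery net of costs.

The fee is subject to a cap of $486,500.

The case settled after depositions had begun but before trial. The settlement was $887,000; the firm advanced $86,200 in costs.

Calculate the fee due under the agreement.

$332,332.00

Fee base (net of costs): $887,000 − $86,200 = $800,800
The matter settled after depositions had begun but before trial, so the 41.5% rate applies.
$800,800 × 41.5% = $332,332.00
$332,332.00 is under the $486,500 cap.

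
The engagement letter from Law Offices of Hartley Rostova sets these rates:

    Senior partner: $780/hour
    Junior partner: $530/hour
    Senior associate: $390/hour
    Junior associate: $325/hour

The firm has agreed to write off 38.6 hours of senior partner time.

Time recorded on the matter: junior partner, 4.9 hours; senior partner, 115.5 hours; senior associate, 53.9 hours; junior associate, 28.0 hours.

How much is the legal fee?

Senior partner: 115.5 × $780 = $90,090.00
Junior partner: 4.9 × $530 = $2,597.00
Senior associate: 53.9 × $390 = $21,021.00
Junior associate: 28.0 × $325 = $9,100.00
Subtotal: $122,808.00
Write-off: 38.6 × $780 = $30,108.00
Total: $122,808.00 − $30,108.00 = $92,700.00

$92,700.00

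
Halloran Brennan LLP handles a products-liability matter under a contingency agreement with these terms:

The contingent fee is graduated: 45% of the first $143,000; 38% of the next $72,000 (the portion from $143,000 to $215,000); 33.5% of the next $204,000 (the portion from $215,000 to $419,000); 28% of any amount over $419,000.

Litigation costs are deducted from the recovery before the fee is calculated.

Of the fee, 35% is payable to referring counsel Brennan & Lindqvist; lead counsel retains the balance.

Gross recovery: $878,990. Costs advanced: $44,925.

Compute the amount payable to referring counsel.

Fee base (net of costs): $878,990 − $44,925 = $834,065
First $143,000 at 45% = $64,350.00
Next $72,000 at 38% = $27,360.00
Next $204,000 at 33.5% = $68,340.00
Remaining $415,065 at 28% = $116,218.20
Fee: $64,350.00 + $27,360.00 + $68,340.00 + $116,218.20 = $276,268.20
Referral share: 35% of $276,268.20 = $96,693.87; lead counsel retains $276,268.20 − $96,693.87 = $179,574.33.

$96,693.87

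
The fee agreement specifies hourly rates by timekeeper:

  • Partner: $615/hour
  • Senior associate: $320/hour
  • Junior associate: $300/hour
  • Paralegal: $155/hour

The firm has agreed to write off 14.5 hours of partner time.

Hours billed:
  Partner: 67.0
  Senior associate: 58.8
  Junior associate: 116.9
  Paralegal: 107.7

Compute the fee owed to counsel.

$102,867.00

Partner: 67.0 × $615 = $41,205.00
Senior associate: 58.8 × $320 = $18,816.00
Junior associate: 116.9 × $300 = $35,070.00
Paralegal: 107.7 × $155 = $16,693.50
Subtotal: $111,784.50
Write-off: 14.5 × $615 = $8,917.50
Total: $111,784.50 − $8,917.50 = $102,867.00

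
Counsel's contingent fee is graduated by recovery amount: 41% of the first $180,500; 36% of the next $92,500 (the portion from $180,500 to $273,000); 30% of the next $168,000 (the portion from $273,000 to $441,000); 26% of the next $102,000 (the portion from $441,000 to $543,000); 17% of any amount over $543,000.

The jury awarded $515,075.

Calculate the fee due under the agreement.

First $180,500 at 41% = $74,005.00
Next $92,500 at 36% = $33,300.00
Next $168,000 at 30% = $50,400.00
Remaining $74,075 at 26% = $19,259.50
Fee: $74,005.00 + $33,300.00 + $50,400.00 + $19,259.50 = $176,964.50

$176,964.50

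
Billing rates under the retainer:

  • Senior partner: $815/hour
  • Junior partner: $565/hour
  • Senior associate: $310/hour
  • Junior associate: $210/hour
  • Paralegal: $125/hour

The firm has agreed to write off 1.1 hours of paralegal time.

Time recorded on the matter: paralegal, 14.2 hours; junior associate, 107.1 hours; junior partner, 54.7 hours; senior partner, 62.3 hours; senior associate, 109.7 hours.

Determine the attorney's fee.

Senior partner: 62.3 × $815 = $50,774.50
Junior partner: 54.7 × $565 = $30,905.50
Senior associate: 109.7 × $310 = $34,007.00
Junior associate: 107.1 × $210 = $22,491.00
Paralegal: 14.2 × $125 = $1,775.00
Subtotal: $139,953.00
Write-off: 1.1 × $125 = $137.50
Total: $139,953.00 − $137.50 = $139,815.50

$139,815.50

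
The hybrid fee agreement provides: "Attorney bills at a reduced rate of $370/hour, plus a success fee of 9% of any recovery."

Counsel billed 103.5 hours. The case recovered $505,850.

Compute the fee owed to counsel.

Hourly: 103.5 × $370 = $38,295.00
Success fee: 9% of $505,850 = $45,526.50
Total: $38,295.00 + $45,526.50 = $83,821.50

$83,821.50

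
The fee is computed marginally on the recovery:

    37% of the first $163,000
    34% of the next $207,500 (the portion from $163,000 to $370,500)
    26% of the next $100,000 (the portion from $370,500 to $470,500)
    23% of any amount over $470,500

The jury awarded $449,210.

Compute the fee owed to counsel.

$151,324.60

First $163,000 at 37% = $60,310.00
Next $207,500 at 34% = $70,550.00
Remaining $78,710 at 26% = $20,464.60
Fee: $60,310.00 + $70,550.00 + $20,464.60 = $151,324.60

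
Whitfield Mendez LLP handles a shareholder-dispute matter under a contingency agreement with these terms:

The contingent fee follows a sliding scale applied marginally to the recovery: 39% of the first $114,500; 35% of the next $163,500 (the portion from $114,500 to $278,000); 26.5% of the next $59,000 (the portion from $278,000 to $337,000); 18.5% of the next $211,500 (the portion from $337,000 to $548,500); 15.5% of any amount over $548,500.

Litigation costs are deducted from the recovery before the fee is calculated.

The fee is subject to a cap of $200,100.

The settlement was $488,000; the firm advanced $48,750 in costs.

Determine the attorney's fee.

Fee base (net of costs): $488,000 − $48,750 = $439,250
First $114,500 at 39% = $44,655.00
Next $163,500 at 35% = $57,225.00
Next $59,000 at 26.5% = $15,635.00
Remaining $102,250 at 18.5% = $18,916.25
Fee: $44,655.00 + $57,225.00 + $15,635.00 + $18,916.25 = $136,431.25
$136,431.25 is under the $200,100 cap.

$136,431.25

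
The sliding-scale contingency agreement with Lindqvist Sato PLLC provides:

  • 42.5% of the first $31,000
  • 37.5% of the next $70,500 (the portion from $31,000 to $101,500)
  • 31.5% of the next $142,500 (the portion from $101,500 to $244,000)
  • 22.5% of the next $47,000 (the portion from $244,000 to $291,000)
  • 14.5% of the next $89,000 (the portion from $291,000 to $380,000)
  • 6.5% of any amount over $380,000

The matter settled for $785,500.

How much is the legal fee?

First $31,000 at 42.5% = $13,175.00
Next $70,500 at 37.5% = $26,437.50
Next $142,500 at 31.5% = $44,887.50
Next $47,000 at 22.5% = $10,575.00
Next $89,000 at 14.5% = $12,905.00
Remaining $405,500 at 6.5% = $26,357.50
Fee: $13,175.00 + $26,437.50 + $44,887.50 + $10,575.00 + $12,905.00 + $26,357.50 = $134,337.50

$134,337.50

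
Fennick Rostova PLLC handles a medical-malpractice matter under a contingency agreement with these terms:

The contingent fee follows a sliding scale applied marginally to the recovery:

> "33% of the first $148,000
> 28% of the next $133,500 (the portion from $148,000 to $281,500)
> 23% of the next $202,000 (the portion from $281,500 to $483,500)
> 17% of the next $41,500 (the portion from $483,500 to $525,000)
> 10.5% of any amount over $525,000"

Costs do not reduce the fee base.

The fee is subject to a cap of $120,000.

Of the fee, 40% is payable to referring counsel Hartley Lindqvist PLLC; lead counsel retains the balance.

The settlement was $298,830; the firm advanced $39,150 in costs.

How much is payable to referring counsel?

$36,082.36

Fee base is the gross recovery, $298,830; costs are reimbursed separately.
First $148,000 at 33% = $48,840.00
Next $133,500 at 28% = $37,380.00
Remaining $17,330 at 23% = $3,985.90
Fee: $48,840.00 + $37,380.00 + $3,985.90 = $90,205.90
$90,205.90 is under the $120,000 cap.
Referral share: 40% of $90,205.90 = $36,082.36; lead counsel retains $90,205.90 − $36,082.36 = $54,123.54.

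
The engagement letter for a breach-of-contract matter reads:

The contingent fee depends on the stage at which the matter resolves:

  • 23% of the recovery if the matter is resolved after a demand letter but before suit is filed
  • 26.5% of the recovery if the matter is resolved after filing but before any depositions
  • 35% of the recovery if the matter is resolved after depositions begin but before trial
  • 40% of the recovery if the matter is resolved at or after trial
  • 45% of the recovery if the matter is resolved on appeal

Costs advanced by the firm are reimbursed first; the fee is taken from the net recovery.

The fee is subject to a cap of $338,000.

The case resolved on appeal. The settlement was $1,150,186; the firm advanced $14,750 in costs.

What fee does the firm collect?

Fee base (net of costs): $1,150,186 − $14,750 = $1,135,436
The matter resolved on appeal, so the 45% rate applies.
$1,135,436 × 45% = $510,946.20
$510,946.20 exceeds the $338,000 cap, so the fee is capped at $338,000.00.

$338,000.00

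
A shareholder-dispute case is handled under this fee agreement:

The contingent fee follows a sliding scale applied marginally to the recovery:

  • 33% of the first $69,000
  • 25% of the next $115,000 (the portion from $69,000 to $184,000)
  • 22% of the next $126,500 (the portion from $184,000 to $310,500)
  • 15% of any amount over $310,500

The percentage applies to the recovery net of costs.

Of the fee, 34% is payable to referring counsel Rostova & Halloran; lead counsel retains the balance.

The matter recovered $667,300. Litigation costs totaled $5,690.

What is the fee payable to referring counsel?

Fee base (net of costs): $667,300 − $5,690 = $661,610
First $69,000 at 33% = $22,770.00
Next $115,000 at 25% = $28,750.00
Next $126,500 at 22% = $27,830.00
Remaining $351,110 at 15% = $52,666.50
Fee: $22,770.00 + $28,750.00 + $27,830.00 + $52,666.50 = $132,016.50
Referral share: 34% of $132,016.50 = $44,885.61; lead counsel retains $132,016.50 − $44,885.61 = $87,130.89.

$44,885.61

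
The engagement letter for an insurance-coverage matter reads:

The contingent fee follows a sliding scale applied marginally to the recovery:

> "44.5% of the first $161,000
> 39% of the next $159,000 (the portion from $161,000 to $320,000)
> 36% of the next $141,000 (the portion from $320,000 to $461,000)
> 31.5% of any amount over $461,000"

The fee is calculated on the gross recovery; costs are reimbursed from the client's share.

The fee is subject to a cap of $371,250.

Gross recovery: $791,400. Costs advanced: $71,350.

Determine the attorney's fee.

Fee base is the gross recovery, $791,400; costs are reimbursed separately.
First $161,000 at 44.5% = $71,645.00
Next $159,000 at 39% = $62,010.00
Next $141,000 at 36% = $50,760.00
Remaining $330,400 at 31.5% = $104,076.00
Fee: $71,645.00 + $62,010.00 + $50,760.00 + $104,076.00 = $288,491.00
$288,491.00 is under the $371,250 cap.

$288,491.00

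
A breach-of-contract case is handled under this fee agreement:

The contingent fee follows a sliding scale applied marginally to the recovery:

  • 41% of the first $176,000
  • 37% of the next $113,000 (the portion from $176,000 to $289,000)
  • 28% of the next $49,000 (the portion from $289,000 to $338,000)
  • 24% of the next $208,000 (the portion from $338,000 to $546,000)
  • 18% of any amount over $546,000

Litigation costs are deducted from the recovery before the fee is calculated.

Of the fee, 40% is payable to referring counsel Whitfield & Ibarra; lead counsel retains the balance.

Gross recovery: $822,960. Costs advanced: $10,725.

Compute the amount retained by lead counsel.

$135,319.38

Fee base (net of costs): $822,960 − $10,725 = $812,235
First $176,000 at 41% = $72,160.00
Next $113,000 at 37% = $41,810.00
Next $49,000 at 28% = $13,720.00
Next $208,000 at 24% = $49,920.00
Remaining $266,235 at 18% = $47,922.30
Fee: $72,160.00 + $41,810.00 + $13,720.00 + $49,920.00 + $47,922.30 = $225,532.30
Referral share: 40% of $225,532.30 = $90,212.92; lead counsel retains $225,532.30 − $90,212.92 = $135,319.38.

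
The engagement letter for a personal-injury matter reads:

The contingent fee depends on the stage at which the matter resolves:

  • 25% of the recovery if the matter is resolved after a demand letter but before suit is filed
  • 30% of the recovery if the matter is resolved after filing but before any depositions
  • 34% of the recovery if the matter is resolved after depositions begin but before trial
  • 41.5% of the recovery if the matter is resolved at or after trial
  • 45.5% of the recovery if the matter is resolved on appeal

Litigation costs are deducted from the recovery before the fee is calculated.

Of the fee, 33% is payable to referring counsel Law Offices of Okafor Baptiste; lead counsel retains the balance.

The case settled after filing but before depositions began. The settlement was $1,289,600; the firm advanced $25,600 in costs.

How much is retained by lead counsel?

$254,064.00

Fee base (net of costs): $1,289,600 − $25,600 = $1,264,000
The matter settled after filing but before depositions began, so the 30% rate applies.
$1,264,000 × 30% = $379,200.00
Referral share: 33% of $379,200.00 = $125,136.00; lead counsel retains $379,200.00 − $125,136.00 = $254,064.00.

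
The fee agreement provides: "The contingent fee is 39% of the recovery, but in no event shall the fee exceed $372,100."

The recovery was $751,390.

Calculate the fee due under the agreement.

$293,042.10

39% of $751,390 = $293,042.10
That is under the $372,100 cap.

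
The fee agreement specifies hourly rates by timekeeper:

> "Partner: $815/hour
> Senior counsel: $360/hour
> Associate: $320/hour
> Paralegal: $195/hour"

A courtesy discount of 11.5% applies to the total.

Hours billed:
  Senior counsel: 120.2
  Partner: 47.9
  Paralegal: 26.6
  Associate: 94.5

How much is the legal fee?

Partner: 47.9 × $815 = $39,038.50
Senior counsel: 120.2 × $360 = $43,272.00
Associate: 94.5 × $320 = $30,240.00
Paralegal: 26.6 × $195 = $5,187.00
Subtotal: $117,737.50
Less 11.5% discount: −$13,539.81
Total: $117,737.50 − $13,539.81 = $104,197.69

$104,197.69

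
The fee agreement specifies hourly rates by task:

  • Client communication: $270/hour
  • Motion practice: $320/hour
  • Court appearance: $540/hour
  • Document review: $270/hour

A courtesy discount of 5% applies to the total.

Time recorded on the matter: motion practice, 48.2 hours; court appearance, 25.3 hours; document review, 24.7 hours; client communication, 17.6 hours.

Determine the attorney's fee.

$38,481.65

Client communication: 17.6 × $270 = $4,752.00
Motion practice: 48.2 × $320 = $15,424.00
Court appearance: 25.3 × $540 = $13,662.00
Document review: 24.7 × $270 = $6,669.00
Subtotal: $40,507.00
Less 5% discount: −$2,025.35
Total: $40,507.00 − $2,025.35 = $38,481.65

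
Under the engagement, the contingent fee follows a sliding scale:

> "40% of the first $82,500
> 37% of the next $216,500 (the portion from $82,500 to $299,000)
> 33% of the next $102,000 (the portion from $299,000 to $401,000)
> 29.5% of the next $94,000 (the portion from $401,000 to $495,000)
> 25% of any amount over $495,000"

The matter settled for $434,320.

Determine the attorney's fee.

First $82,500 at 40% = $33,000.00
Next $216,500 at 37% = $80,105.00
Next $102,000 at 33% = $33,660.00
Remaining $33,320 at 29.5% = $9,829.40
Fee: $33,000.00 + $80,105.00 + $33,660.00 + $9,829.40 = $156,594.40

$156,594.40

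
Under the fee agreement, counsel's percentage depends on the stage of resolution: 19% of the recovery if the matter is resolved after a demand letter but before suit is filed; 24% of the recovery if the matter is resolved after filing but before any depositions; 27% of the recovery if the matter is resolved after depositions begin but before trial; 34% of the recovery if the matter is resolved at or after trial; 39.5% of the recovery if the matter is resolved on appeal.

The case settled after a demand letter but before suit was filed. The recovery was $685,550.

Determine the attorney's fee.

The matter settled after a demand letter but before suit was filed, so the 19% rate applies.
$685,550 × 19% = $130,254.50

$130,254.50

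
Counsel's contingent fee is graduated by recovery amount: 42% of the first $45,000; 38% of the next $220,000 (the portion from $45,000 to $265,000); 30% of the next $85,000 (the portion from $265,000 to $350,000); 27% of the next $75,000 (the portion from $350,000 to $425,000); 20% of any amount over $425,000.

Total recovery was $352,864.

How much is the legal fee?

$128,773.28

First $45,000 at 42% = $18,900.00
Next $220,000 at 38% = $83,600.00
Next $85,000 at 30% = $25,500.00
Remaining $2,864 at 27% = $773.28
Fee: $18,900.00 + $83,600.00 + $25,500.00 + $773.28 = $128,773.28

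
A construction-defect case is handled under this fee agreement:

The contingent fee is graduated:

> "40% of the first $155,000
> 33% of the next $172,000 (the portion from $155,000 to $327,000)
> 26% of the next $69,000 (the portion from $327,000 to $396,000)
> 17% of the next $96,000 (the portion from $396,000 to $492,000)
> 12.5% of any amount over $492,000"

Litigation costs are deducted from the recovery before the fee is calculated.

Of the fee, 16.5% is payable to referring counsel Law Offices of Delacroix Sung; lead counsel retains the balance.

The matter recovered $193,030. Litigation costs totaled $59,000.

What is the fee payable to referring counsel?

Fee base (net of costs): $193,030 − $59,000 = $134,030
First $134,030 at 40% = $53,612.00
Referral share: 16.5% of $53,612.00 = $8,845.98; lead counsel retains $53,612.00 − $8,845.98 = $44,766.02.

$8,845.98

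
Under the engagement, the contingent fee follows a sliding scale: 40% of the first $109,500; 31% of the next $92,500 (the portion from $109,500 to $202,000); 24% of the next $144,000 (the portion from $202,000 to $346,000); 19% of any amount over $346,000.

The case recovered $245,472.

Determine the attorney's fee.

First $109,500 at 40% = $43,800.00
Next $92,500 at 31% = $28,675.00
Remaining $43,472 at 24% = $10,433.28
Fee: $43,800.00 + $28,675.00 + $10,433.28 = $82,908.28

$82,908.28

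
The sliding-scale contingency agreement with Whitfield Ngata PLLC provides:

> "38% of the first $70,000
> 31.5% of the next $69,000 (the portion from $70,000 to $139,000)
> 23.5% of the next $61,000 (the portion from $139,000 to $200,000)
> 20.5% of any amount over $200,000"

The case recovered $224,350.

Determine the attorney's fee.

First $70,000 at 38% = $26,600.00
Next $69,000 at 31.5% = $21,735.00
Next $61,000 at 23.5% = $14,335.00
Remaining $24,350 at 20.5% = $4,991.75
Fee: $26,600.00 + $21,735.00 + $14,335.00 + $4,991.75 = $67,661.75

$67,661.75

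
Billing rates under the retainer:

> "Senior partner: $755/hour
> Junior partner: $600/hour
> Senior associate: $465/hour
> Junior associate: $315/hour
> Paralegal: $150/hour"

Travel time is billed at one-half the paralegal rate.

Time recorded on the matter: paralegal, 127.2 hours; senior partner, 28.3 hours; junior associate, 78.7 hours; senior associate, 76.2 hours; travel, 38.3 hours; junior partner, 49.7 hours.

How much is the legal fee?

$133,362.50

Senior partner: 28.3 × $755 = $21,366.50
Junior partner: 49.7 × $600 = $29,820.00
Senior associate: 76.2 × $465 = $35,433.00
Junior associate: 78.7 × $315 = $24,790.50
Paralegal: 127.2 × $150 = $19,080.00
Subtotal: $21,366.50 + $29,820.00 + $35,433.00 + $24,790.50 + $19,080.00 = $130,490.00
Travel: 38.3 × ($150 ÷ 2) = 38.3 × $75.00 = $2,872.50
Total: $130,490.00 + $2,872.50 = $133,362.50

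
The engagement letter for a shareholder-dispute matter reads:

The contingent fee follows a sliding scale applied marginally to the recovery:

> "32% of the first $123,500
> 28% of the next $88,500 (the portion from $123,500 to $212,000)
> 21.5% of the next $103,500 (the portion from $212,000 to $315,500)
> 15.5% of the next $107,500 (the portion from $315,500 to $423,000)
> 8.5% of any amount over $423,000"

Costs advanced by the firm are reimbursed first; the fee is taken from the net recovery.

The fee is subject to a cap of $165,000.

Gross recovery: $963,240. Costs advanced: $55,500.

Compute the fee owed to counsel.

Fee base (net of costs): $963,240 − $55,500 = $907,740
First $123,500 at 32% = $39,520.00
Next $88,500 at 28% = $24,780.00
Next $103,500 at 21.5% = $22,252.50
Next $107,500 at 15.5% = $16,662.50
Remaining $484,740 at 8.5% = $41,202.90
Fee: $39,520.00 + $24,780.00 + $22,252.50 + $16,662.50 + $41,202.90 = $144,417.90
$144,417.90 is under the $165,000 cap.

$144,417.90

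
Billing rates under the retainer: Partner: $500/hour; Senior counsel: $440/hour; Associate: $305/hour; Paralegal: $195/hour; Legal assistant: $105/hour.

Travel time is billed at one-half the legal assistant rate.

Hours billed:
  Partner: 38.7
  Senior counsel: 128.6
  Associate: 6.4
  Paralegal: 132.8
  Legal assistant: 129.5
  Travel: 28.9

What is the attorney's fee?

Partner: 38.7 × $500 = $19,350.00
Senior counsel: 128.6 × $440 = $56,584.00
Associate: 6.4 × $305 = $1,952.00
Paralegal: 132.8 × $195 = $25,896.00
Legal assistant: 129.5 × $105 = $13,597.50
Subtotal: $19,350.00 + $56,584.00 + $1,952.00 + $25,896.00 + $13,597.50 = $117,379.50
Travel: 28.9 × ($105 ÷ 2) = 28.9 × $52.50 = $1,517.25
Total: $117,379.50 + $1,517.25 = $118,896.75

$118,896.75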